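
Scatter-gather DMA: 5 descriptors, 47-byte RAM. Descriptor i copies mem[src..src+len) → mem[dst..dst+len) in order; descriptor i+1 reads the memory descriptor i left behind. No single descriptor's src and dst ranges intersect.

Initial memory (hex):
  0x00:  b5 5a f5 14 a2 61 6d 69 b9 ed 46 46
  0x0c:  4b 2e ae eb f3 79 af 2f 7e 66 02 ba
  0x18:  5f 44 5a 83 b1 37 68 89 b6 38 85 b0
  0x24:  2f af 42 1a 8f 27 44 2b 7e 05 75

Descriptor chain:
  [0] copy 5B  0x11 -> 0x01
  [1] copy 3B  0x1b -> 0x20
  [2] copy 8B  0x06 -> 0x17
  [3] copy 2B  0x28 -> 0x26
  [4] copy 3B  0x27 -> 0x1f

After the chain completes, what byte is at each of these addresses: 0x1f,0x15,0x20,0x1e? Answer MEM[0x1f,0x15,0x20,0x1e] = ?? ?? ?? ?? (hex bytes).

MEM[0x1f,0x15,0x20,0x1e] = 27 66 8f 2e

[0] 0x11->0x01 len=5 : 79 af 2f 7e 66
[1] 0x1b->0x20 len=3 : 83 b1 37
[2] 0x06->0x17 len=8 : 6d 69 b9 ed 46 46 4b 2e
[3] 0x28->0x26 len=2 : 8f 27
[4] 0x27->0x1f len=3 : 27 8f 27
query mem[0x1f]=0x27, mem[0x15]=0x66, mem[0x20]=0x8f, mem[0x1e]=0x2e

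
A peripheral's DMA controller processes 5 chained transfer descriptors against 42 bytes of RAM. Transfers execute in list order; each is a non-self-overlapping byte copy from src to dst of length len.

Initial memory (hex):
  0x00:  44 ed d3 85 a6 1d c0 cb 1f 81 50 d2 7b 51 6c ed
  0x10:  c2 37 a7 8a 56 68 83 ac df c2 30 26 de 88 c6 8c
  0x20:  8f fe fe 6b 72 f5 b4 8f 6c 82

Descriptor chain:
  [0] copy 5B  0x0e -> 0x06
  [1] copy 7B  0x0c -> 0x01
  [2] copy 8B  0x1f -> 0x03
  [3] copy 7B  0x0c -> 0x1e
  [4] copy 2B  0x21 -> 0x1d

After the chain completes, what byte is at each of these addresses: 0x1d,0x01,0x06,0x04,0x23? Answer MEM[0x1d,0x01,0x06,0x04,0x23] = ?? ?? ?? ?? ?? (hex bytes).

[0] 0x0e->0x06 len=5 : 6c ed c2 37 a7
[1] 0x0c->0x01 len=7 : 7b 51 6c ed c2 37 a7
[2] 0x1f->0x03 len=8 : 8c 8f fe fe 6b 72 f5 b4
[3] 0x0c->0x1e len=7 : 7b 51 6c ed c2 37 a7
[4] 0x21->0x1d len=2 : ed c2
query mem[0x1d]=0xed, mem[0x01]=0x7b, mem[0x06]=0xfe, mem[0x04]=0x8f, mem[0x23]=0x37

MEM[0x1d,0x01,0x06,0x04,0x23] = ed 7b fe 8f 37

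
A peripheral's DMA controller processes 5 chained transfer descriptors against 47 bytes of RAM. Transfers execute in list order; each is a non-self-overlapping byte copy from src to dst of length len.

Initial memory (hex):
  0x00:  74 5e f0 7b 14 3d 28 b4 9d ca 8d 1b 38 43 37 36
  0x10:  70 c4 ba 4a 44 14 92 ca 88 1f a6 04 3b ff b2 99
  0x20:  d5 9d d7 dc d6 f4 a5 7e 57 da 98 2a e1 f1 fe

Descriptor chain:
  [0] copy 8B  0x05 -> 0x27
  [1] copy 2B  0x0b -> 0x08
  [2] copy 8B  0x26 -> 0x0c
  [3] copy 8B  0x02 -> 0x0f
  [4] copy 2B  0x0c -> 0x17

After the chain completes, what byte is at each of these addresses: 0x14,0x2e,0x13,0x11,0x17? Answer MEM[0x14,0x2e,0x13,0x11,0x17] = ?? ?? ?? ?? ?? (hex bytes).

MEM[0x14,0x2e,0x13,0x11,0x17] = b4 38 28 14 a5

D0: mem[0x27..0x2e] <- [3d 28 b4 9d ca 8d 1b 38]
D1: mem[0x08..0x09] <- [1b 38]
D2: mem[0x0c..0x13] <- [a5 3d 28 b4 9d ca 8d 1b]
D3: mem[0x0f..0x16] <- [f0 7b 14 3d 28 b4 1b 38]
D4: mem[0x17..0x18] <- [a5 3d]
query mem[0x14]=0xb4, mem[0x2e]=0x38, mem[0x13]=0x28, mem[0x11]=0x14, mem[0x17]=0xa5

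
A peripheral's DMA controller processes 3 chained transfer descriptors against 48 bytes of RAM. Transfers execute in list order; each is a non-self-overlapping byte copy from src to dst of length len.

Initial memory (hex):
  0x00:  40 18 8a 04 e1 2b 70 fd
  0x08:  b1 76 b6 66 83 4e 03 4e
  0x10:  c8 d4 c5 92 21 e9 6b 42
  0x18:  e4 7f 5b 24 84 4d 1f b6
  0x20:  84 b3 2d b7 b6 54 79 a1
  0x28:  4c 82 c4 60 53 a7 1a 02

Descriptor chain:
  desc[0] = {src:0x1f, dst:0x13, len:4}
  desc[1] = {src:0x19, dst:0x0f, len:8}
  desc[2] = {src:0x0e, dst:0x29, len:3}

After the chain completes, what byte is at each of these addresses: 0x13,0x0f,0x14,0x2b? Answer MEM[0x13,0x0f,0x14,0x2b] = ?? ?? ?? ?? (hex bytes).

[0] 0x1f->0x13 len=4 : b6 84 b3 2d
[1] 0x19->0x0f len=8 : 7f 5b 24 84 4d 1f b6 84
[2] 0x0e->0x29 len=3 : 03 7f 5b
query mem[0x13]=0x4d, mem[0x0f]=0x7f, mem[0x14]=0x1f, mem[0x2b]=0x5b

MEM[0x13,0x0f,0x14,0x2b] = 4d 7f 1f 5b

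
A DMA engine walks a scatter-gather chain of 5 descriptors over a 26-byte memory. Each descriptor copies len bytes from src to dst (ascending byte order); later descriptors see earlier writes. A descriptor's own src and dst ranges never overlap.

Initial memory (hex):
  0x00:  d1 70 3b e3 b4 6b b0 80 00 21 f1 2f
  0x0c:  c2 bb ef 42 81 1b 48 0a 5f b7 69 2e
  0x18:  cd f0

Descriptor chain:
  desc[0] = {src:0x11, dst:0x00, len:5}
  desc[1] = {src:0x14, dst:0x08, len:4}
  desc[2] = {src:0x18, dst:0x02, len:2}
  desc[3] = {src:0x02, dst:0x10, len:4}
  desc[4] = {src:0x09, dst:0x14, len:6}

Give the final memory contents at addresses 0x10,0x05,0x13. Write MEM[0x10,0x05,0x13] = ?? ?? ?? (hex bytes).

MEM[0x10,0x05,0x13] = cd 6b 6b

D0: mem[0x00..0x04] <- [1b 48 0a 5f b7]
D1: mem[0x08..0x0b] <- [5f b7 69 2e]
D2: mem[0x02..0x03] <- [cd f0]
D3: mem[0x10..0x13] <- [cd f0 b7 6b]
D4: mem[0x14..0x19] <- [b7 69 2e c2 bb ef]
query mem[0x10]=0xcd, mem[0x05]=0x6b, mem[0x13]=0x6b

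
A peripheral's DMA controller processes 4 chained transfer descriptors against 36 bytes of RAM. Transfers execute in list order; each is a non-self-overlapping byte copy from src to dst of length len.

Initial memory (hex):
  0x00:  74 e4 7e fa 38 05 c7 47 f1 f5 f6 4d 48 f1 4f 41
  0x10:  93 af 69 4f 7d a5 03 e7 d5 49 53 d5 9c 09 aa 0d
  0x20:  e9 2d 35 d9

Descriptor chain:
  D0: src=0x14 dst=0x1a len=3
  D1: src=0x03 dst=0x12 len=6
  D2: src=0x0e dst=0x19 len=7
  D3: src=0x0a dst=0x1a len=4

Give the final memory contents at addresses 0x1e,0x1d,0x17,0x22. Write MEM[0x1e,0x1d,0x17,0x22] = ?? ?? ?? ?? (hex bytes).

MEM[0x1e,0x1d,0x17,0x22] = 38 f1 f1 35

#0 dst[0x1a+3] := {0x7d,0xa5,0x03}
#1 dst[0x12+6] := {0xfa,0x38,0x05,0xc7,0x47,0xf1}
#2 dst[0x19+7] := {0x4f,0x41,0x93,0xaf,0xfa,0x38,0x05}
#3 dst[0x1a+4] := {0xf6,0x4d,0x48,0xf1}
query mem[0x1e]=0x38, mem[0x1d]=0xf1, mem[0x17]=0xf1, mem[0x22]=0x35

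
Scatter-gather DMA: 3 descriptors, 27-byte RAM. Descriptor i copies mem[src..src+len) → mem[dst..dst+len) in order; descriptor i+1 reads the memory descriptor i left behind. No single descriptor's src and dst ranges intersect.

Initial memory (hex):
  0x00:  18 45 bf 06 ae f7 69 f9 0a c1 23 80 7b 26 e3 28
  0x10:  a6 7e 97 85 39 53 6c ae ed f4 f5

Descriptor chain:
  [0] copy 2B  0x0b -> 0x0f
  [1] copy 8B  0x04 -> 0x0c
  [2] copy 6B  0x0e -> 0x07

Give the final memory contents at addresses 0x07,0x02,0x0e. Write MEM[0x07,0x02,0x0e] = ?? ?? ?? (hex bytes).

  after D0: wrote 2B at 0x0f = 807b
  after D1: wrote 8B at 0x0c = aef769f90ac12380
  after D2: wrote 6B at 0x07 = 69f90ac12380
query mem[0x07]=0x69, mem[0x02]=0xbf, mem[0x0e]=0x69

MEM[0x07,0x02,0x0e] = 69 bf 69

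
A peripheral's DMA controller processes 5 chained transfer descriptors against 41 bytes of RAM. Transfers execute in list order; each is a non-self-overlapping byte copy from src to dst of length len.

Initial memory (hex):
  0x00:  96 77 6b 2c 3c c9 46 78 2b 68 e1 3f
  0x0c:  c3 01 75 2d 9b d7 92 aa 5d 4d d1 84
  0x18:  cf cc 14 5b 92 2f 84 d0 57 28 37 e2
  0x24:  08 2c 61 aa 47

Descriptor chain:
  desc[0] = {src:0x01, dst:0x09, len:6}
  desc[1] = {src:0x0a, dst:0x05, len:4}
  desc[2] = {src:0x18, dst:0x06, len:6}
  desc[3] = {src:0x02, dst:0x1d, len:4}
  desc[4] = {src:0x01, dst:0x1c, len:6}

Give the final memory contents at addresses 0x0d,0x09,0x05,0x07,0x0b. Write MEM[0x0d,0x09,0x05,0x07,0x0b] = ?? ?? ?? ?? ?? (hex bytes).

MEM[0x0d,0x09,0x05,0x07,0x0b] = c9 5b 6b cc 2f

D0: mem[0x09..0x0e] <- [77 6b 2c 3c c9 46]
D1: mem[0x05..0x08] <- [6b 2c 3c c9]
D2: mem[0x06..0x0b] <- [cf cc 14 5b 92 2f]
D3: mem[0x1d..0x20] <- [6b 2c 3c 6b]
D4: mem[0x1c..0x21] <- [77 6b 2c 3c 6b cf]
query mem[0x0d]=0xc9, mem[0x09]=0x5b, mem[0x05]=0x6b, mem[0x07]=0xcc, mem[0x0b]=0x2f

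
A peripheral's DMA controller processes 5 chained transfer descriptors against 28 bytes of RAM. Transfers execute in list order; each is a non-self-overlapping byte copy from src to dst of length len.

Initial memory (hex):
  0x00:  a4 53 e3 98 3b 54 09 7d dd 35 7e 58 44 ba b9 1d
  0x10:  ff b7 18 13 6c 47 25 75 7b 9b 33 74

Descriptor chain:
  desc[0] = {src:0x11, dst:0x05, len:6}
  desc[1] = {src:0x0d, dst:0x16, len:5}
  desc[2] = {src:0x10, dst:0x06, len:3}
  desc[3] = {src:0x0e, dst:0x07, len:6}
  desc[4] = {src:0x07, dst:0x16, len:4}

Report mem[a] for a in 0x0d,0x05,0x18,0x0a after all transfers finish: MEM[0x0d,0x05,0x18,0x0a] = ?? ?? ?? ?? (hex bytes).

MEM[0x0d,0x05,0x18,0x0a] = ba b7 ff b7

#0 dst[0x05+6] := {0xb7,0x18,0x13,0x6c,0x47,0x25}
#1 dst[0x16+5] := {0xba,0xb9,0x1d,0xff,0xb7}
#2 dst[0x06+3] := {0xff,0xb7,0x18}
#3 dst[0x07+6] := {0xb9,0x1d,0xff,0xb7,0x18,0x13}
#4 dst[0x16+4] := {0xb9,0x1d,0xff,0xb7}
query mem[0x0d]=0xba, mem[0x05]=0xb7, mem[0x18]=0xff, mem[0x0a]=0xb7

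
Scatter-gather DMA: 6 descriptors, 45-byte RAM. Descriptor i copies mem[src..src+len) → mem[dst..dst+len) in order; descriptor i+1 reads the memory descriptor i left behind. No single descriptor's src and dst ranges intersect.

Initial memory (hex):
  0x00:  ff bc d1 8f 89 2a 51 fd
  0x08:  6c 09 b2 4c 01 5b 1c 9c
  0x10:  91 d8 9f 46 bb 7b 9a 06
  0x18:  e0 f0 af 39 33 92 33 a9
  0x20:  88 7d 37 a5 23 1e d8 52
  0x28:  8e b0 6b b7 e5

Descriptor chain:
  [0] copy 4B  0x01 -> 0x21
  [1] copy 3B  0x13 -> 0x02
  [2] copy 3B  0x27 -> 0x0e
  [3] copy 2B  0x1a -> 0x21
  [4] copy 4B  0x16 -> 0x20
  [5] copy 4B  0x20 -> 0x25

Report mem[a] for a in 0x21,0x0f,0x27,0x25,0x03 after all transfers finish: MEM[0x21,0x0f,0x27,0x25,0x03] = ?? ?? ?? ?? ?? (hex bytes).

#0 dst[0x21+4] := {0xbc,0xd1,0x8f,0x89}
#1 dst[0x02+3] := {0x46,0xbb,0x7b}
#2 dst[0x0e+3] := {0x52,0x8e,0xb0}
#3 dst[0x21+2] := {0xaf,0x39}
#4 dst[0x20+4] := {0x9a,0x06,0xe0,0xf0}
#5 dst[0x25+4] := {0x9a,0x06,0xe0,0xf0}
query mem[0x21]=0x06, mem[0x0f]=0x8e, mem[0x27]=0xe0, mem[0x25]=0x9a, mem[0x03]=0xbb

MEM[0x21,0x0f,0x27,0x25,0x03] = 06 8e e0 9a bb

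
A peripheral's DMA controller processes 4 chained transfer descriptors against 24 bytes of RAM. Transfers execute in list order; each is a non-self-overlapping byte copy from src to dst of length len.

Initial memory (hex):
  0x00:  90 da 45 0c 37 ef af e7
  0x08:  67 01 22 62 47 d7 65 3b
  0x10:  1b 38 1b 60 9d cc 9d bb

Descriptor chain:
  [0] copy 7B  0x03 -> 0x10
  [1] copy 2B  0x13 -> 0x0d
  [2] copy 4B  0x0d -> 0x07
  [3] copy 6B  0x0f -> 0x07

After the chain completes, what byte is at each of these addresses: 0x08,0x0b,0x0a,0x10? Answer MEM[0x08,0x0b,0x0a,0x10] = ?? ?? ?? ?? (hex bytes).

D0: mem[0x10..0x16] <- [0c 37 ef af e7 67 01]
D1: mem[0x0d..0x0e] <- [af e7]
D2: mem[0x07..0x0a] <- [af e7 3b 0c]
D3: mem[0x07..0x0c] <- [3b 0c 37 ef af e7]
query mem[0x08]=0x0c, mem[0x0b]=0xaf, mem[0x0a]=0xef, mem[0x10]=0x0c

MEM[0x08,0x0b,0x0a,0x10] = 0c af ef 0c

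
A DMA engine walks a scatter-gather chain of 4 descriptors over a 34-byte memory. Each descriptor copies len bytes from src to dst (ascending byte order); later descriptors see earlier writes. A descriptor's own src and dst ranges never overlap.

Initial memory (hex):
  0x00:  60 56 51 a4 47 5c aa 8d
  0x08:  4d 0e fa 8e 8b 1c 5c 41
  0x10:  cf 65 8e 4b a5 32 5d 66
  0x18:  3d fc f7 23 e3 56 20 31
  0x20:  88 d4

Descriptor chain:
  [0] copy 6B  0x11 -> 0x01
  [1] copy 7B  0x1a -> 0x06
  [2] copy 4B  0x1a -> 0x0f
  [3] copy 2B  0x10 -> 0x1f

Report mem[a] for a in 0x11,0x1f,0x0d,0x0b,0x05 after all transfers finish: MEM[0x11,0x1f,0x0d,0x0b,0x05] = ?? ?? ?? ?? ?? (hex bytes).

MEM[0x11,0x1f,0x0d,0x0b,0x05] = e3 23 1c 31 32

  after D0: wrote 6B at 0x01 = 658e4ba5325d
  after D1: wrote 7B at 0x06 = f723e356203188
  after D2: wrote 4B at 0x0f = f723e356
  after D3: wrote 2B at 0x1f = 23e3
query mem[0x11]=0xe3, mem[0x1f]=0x23, mem[0x0d]=0x1c, mem[0x0b]=0x31, mem[0x05]=0x32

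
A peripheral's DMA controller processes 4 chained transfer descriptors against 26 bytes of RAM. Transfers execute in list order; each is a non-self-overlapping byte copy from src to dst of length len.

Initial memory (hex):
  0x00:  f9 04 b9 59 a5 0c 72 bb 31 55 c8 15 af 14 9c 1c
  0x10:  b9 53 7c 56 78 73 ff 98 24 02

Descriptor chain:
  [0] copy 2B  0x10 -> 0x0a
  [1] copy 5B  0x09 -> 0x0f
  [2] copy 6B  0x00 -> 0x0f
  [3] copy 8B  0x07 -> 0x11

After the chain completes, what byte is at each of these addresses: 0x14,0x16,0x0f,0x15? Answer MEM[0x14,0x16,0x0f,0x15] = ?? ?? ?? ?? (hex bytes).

MEM[0x14,0x16,0x0f,0x15] = b9 af f9 53

D0: mem[0x0a..0x0b] <- [b9 53]
D1: mem[0x0f..0x13] <- [55 b9 53 af 14]
D2: mem[0x0f..0x14] <- [f9 04 b9 59 a5 0c]
D3: mem[0x11..0x18] <- [bb 31 55 b9 53 af 14 9c]
query mem[0x14]=0xb9, mem[0x16]=0xaf, mem[0x0f]=0xf9, mem[0x15]=0x53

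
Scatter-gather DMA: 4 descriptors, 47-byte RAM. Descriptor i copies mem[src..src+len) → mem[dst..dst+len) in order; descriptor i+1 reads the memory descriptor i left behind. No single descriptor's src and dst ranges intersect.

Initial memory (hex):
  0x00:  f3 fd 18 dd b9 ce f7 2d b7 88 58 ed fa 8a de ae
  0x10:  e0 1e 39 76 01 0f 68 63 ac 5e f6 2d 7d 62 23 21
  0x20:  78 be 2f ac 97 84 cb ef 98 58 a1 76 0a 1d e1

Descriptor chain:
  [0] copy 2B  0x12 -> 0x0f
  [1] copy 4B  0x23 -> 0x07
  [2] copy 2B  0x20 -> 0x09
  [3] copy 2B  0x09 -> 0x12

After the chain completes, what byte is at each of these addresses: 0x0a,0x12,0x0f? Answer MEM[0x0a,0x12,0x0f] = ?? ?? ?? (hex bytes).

MEM[0x0a,0x12,0x0f] = be 78 39

[0] 0x12->0x0f len=2 : 39 76
[1] 0x23->0x07 len=4 : ac 97 84 cb
[2] 0x20->0x09 len=2 : 78 be
[3] 0x09->0x12 len=2 : 78 be
query mem[0x0a]=0xbe, mem[0x12]=0x78, mem[0x0f]=0x39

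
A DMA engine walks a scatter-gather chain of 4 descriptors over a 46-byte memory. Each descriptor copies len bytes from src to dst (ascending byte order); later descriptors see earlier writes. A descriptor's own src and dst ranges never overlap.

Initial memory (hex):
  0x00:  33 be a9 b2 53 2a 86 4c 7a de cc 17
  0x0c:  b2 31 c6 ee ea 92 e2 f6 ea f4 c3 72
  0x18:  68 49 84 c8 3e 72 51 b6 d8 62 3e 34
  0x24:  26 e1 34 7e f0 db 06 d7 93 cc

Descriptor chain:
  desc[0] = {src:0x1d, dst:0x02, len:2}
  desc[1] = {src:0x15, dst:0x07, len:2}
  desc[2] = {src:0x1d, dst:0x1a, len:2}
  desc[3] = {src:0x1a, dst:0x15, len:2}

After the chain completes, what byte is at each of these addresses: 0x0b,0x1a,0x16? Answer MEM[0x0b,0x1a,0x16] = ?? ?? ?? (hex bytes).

MEM[0x0b,0x1a,0x16] = 17 72 51

  after D0: wrote 2B at 0x02 = 7251
  after D1: wrote 2B at 0x07 = f4c3
  after D2: wrote 2B at 0x1a = 7251
  after D3: wrote 2B at 0x15 = 7251
query mem[0x0b]=0x17, mem[0x1a]=0x72, mem[0x16]=0x51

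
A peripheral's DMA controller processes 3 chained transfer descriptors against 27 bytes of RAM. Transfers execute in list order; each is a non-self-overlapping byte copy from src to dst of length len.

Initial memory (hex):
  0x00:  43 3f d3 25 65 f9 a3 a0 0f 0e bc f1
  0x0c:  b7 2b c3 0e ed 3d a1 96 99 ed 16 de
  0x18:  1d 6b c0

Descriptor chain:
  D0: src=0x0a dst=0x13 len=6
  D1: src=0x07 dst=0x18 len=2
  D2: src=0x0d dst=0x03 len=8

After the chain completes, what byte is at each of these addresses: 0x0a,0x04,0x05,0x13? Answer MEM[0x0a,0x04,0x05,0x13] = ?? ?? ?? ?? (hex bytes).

  after D0: wrote 6B at 0x13 = bcf1b72bc30e
  after D1: wrote 2B at 0x18 = a00f
  after D2: wrote 8B at 0x03 = 2bc30eed3da1bcf1
query mem[0x0a]=0xf1, mem[0x04]=0xc3, mem[0x05]=0x0e, mem[0x13]=0xbc

MEM[0x0a,0x04,0x05,0x13] = f1 c3 0e bc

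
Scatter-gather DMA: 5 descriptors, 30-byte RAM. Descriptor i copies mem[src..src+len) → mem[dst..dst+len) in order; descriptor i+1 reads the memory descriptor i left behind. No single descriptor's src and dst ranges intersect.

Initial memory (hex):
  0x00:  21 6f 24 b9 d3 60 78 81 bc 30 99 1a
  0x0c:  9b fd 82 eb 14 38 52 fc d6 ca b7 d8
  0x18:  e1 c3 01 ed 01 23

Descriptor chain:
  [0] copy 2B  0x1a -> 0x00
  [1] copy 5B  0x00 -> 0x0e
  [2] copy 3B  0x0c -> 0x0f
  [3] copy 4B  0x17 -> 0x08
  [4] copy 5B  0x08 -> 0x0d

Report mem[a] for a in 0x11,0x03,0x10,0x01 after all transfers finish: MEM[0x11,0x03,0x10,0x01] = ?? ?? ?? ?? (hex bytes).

#0 dst[0x00+2] := {0x01,0xed}
#1 dst[0x0e+5] := {0x01,0xed,0x24,0xb9,0xd3}
#2 dst[0x0f+3] := {0x9b,0xfd,0x01}
#3 dst[0x08+4] := {0xd8,0xe1,0xc3,0x01}
#4 dst[0x0d+5] := {0xd8,0xe1,0xc3,0x01,0x9b}
query mem[0x11]=0x9b, mem[0x03]=0xb9, mem[0x10]=0x01, mem[0x01]=0xed

MEM[0x11,0x03,0x10,0x01] = 9b b9 01 ed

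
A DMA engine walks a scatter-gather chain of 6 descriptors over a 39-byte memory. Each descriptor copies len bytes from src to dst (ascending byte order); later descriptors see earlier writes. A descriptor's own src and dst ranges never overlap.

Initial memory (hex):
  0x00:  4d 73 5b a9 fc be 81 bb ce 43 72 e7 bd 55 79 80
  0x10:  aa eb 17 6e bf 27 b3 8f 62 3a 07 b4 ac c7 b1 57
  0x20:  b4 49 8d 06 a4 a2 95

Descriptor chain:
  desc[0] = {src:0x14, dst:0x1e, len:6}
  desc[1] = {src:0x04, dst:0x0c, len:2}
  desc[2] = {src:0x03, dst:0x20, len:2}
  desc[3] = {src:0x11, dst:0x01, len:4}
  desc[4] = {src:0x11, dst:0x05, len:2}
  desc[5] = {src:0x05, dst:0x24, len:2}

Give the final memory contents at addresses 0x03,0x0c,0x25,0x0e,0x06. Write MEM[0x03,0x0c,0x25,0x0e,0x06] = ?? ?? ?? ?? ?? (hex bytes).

MEM[0x03,0x0c,0x25,0x0e,0x06] = 6e fc 17 79 17

[0] 0x14->0x1e len=6 : bf 27 b3 8f 62 3a
[1] 0x04->0x0c len=2 : fc be
[2] 0x03->0x20 len=2 : a9 fc
[3] 0x11->0x01 len=4 : eb 17 6e bf
[4] 0x11->0x05 len=2 : eb 17
[5] 0x05->0x24 len=2 : eb 17
query mem[0x03]=0x6e, mem[0x0c]=0xfc, mem[0x25]=0x17, mem[0x0e]=0x79, mem[0x06]=0x17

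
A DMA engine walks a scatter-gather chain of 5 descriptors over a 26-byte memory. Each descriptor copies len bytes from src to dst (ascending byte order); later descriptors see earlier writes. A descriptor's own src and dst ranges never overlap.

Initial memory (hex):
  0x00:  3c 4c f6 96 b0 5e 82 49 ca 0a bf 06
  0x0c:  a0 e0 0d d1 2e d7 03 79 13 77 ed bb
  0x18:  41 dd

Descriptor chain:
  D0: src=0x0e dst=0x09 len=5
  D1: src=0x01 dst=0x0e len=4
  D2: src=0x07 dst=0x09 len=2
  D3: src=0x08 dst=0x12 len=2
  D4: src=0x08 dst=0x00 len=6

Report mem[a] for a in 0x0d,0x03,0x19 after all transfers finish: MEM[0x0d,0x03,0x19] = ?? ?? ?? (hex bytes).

#0 dst[0x09+5] := {0x0d,0xd1,0x2e,0xd7,0x03}
#1 dst[0x0e+4] := {0x4c,0xf6,0x96,0xb0}
#2 dst[0x09+2] := {0x49,0xca}
#3 dst[0x12+2] := {0xca,0x49}
#4 dst[0x00+6] := {0xca,0x49,0xca,0x2e,0xd7,0x03}
query mem[0x0d]=0x03, mem[0x03]=0x2e, mem[0x19]=0xdd

MEM[0x0d,0x03,0x19] = 03 2e dd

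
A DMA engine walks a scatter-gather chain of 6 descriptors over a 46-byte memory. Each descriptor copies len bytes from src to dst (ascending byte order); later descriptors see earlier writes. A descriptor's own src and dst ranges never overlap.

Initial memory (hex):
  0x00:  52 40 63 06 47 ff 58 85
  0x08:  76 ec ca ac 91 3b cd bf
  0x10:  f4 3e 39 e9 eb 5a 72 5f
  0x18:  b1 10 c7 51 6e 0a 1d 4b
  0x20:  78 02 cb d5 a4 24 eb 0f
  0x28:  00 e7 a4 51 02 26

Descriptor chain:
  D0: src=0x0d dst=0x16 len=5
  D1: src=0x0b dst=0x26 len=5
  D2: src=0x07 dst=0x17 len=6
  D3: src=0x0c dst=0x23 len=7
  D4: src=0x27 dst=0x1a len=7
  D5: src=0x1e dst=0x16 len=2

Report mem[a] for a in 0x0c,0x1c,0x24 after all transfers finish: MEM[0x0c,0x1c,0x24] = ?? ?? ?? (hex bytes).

MEM[0x0c,0x1c,0x24] = 91 39 3b

  after D0: wrote 5B at 0x16 = 3bcdbff43e
  after D1: wrote 5B at 0x26 = ac913bcdbf
  after D2: wrote 6B at 0x17 = 8576eccaac91
  after D3: wrote 7B at 0x23 = 913bcdbff43e39
  after D4: wrote 7B at 0x1a = f43e39bf510226
  after D5: wrote 2B at 0x16 = 5102
query mem[0x0c]=0x91, mem[0x1c]=0x39, mem[0x24]=0x3b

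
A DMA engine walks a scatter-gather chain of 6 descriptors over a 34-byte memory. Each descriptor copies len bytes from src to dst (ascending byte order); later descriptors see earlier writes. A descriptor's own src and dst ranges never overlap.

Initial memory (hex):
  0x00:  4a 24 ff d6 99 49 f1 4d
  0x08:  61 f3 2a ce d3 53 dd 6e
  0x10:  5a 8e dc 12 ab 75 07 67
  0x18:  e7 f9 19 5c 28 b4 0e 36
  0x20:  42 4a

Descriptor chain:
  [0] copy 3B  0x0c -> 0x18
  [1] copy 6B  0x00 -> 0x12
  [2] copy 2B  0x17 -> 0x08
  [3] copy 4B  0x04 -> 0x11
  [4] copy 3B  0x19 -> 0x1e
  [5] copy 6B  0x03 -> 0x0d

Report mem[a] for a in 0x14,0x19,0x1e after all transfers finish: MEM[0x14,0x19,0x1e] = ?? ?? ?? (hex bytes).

[0] 0x0c->0x18 len=3 : d3 53 dd
[1] 0x00->0x12 len=6 : 4a 24 ff d6 99 49
[2] 0x17->0x08 len=2 : 49 d3
[3] 0x04->0x11 len=4 : 99 49 f1 4d
[4] 0x19->0x1e len=3 : 53 dd 5c
[5] 0x03->0x0d len=6 : d6 99 49 f1 4d 49
query mem[0x14]=0x4d, mem[0x19]=0x53, mem[0x1e]=0x53

MEM[0x14,0x19,0x1e] = 4d 53 53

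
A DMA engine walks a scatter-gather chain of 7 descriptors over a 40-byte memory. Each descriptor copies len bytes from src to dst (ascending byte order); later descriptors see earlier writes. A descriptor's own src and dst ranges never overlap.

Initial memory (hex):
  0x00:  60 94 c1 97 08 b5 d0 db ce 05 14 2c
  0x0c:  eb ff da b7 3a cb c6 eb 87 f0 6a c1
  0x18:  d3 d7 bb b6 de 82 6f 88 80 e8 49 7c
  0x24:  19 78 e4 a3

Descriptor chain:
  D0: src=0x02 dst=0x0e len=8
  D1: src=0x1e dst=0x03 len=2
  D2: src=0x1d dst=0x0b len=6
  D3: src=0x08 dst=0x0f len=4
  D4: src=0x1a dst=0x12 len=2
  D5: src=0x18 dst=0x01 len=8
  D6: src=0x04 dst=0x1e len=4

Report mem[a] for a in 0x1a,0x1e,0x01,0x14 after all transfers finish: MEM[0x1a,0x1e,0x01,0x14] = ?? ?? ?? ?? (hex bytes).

  after D0: wrote 8B at 0x0e = c19708b5d0dbce05
  after D1: wrote 2B at 0x03 = 6f88
  after D2: wrote 6B at 0x0b = 826f8880e849
  after D3: wrote 4B at 0x0f = ce051482
  after D4: wrote 2B at 0x12 = bbb6
  after D5: wrote 8B at 0x01 = d3d7bbb6de826f88
  after D6: wrote 4B at 0x1e = b6de826f
query mem[0x1a]=0xbb, mem[0x1e]=0xb6, mem[0x01]=0xd3, mem[0x14]=0xce

MEM[0x1a,0x1e,0x01,0x14] = bb b6 d3 ce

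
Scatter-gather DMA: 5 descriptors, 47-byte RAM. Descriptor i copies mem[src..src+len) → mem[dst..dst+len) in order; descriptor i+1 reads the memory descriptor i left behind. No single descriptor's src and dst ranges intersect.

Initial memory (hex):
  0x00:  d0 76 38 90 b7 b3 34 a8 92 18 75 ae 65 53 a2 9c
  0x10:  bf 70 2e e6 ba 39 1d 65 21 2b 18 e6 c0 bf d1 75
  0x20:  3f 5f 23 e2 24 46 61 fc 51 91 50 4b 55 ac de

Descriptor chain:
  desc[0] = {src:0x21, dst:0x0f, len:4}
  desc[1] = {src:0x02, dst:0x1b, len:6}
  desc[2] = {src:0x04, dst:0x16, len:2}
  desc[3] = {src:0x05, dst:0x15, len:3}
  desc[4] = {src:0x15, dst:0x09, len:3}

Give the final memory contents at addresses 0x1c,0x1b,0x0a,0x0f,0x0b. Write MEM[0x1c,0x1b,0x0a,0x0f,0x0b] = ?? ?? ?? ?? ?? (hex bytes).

  after D0: wrote 4B at 0x0f = 5f23e224
  after D1: wrote 6B at 0x1b = 3890b7b334a8
  after D2: wrote 2B at 0x16 = b7b3
  after D3: wrote 3B at 0x15 = b334a8
  after D4: wrote 3B at 0x09 = b334a8
query mem[0x1c]=0x90, mem[0x1b]=0x38, mem[0x0a]=0x34, mem[0x0f]=0x5f, mem[0x0b]=0xa8

MEM[0x1c,0x1b,0x0a,0x0f,0x0b] = 90 38 34 5f a8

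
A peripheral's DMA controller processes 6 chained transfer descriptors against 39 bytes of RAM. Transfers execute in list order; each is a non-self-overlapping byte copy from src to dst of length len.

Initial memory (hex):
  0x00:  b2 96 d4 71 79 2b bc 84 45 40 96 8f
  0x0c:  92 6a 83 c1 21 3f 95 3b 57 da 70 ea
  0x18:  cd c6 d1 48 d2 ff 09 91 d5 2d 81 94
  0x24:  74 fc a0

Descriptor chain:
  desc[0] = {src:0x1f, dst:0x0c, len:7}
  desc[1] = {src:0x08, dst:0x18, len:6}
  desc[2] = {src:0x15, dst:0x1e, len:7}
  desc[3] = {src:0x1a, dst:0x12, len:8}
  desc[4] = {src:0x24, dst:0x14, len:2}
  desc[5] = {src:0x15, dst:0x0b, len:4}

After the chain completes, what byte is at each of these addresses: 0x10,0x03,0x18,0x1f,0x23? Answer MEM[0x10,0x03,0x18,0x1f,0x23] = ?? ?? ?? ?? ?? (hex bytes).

MEM[0x10,0x03,0x18,0x1f,0x23] = 94 71 ea 70 96

D0: mem[0x0c..0x12] <- [91 d5 2d 81 94 74 fc]
D1: mem[0x18..0x1d] <- [45 40 96 8f 91 d5]
D2: mem[0x1e..0x24] <- [da 70 ea 45 40 96 8f]
D3: mem[0x12..0x19] <- [96 8f 91 d5 da 70 ea 45]
D4: mem[0x14..0x15] <- [8f fc]
D5: mem[0x0b..0x0e] <- [fc da 70 ea]
query mem[0x10]=0x94, mem[0x03]=0x71, mem[0x18]=0xea, mem[0x1f]=0x70, mem[0x23]=0x96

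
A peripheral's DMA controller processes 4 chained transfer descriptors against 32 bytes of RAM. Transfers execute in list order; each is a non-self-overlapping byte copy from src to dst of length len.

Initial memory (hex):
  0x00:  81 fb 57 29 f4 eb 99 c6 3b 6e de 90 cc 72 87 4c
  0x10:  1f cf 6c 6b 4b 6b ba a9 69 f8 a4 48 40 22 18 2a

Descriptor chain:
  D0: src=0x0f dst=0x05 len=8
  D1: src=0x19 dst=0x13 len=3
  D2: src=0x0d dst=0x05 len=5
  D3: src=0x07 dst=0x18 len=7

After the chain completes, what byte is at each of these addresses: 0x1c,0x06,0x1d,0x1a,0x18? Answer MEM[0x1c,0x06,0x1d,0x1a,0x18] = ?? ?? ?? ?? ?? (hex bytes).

  after D0: wrote 8B at 0x05 = 4c1fcf6c6b4b6bba
  after D1: wrote 3B at 0x13 = f8a448
  after D2: wrote 5B at 0x05 = 72874c1fcf
  after D3: wrote 7B at 0x18 = 4c1fcf4b6bba72
query mem[0x1c]=0x6b, mem[0x06]=0x87, mem[0x1d]=0xba, mem[0x1a]=0xcf, mem[0x18]=0x4c

MEM[0x1c,0x06,0x1d,0x1a,0x18] = 6b 87 ba cf 4c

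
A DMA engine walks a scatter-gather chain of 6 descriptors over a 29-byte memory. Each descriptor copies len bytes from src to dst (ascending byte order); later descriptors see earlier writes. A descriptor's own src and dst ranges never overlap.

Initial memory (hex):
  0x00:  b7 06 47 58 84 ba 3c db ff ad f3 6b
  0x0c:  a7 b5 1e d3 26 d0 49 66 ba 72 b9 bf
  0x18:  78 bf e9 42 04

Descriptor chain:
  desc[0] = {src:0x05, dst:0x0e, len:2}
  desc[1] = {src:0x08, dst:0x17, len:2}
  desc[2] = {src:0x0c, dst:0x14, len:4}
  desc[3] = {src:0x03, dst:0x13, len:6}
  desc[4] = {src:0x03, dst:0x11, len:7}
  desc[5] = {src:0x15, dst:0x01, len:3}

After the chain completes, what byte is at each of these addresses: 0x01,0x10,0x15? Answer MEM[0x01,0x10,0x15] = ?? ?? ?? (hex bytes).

MEM[0x01,0x10,0x15] = db 26 db

#0 dst[0x0e+2] := {0xba,0x3c}
#1 dst[0x17+2] := {0xff,0xad}
#2 dst[0x14+4] := {0xa7,0xb5,0xba,0x3c}
#3 dst[0x13+6] := {0x58,0x84,0xba,0x3c,0xdb,0xff}
#4 dst[0x11+7] := {0x58,0x84,0xba,0x3c,0xdb,0xff,0xad}
#5 dst[0x01+3] := {0xdb,0xff,0xad}
query mem[0x01]=0xdb, mem[0x10]=0x26, mem[0x15]=0xdb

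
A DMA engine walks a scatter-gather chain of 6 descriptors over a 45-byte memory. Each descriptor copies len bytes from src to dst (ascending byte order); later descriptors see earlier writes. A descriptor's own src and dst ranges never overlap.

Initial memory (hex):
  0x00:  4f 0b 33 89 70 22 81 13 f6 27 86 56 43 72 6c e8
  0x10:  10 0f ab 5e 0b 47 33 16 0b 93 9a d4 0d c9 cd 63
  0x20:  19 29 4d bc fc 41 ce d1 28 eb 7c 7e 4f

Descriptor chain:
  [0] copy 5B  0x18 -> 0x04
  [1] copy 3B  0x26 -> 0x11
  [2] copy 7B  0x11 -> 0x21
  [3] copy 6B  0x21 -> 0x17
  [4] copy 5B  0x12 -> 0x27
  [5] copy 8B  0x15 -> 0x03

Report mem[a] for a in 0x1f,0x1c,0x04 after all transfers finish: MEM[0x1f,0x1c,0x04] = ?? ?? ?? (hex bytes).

  after D0: wrote 5B at 0x04 = 0b939ad40d
  after D1: wrote 3B at 0x11 = ced128
  after D2: wrote 7B at 0x21 = ced1280b473316
  after D3: wrote 6B at 0x17 = ced1280b4733
  after D4: wrote 5B at 0x27 = d1280b4733
  after D5: wrote 8B at 0x03 = 4733ced1280b4733
query mem[0x1f]=0x63, mem[0x1c]=0x33, mem[0x04]=0x33

MEM[0x1f,0x1c,0x04] = 63 33 33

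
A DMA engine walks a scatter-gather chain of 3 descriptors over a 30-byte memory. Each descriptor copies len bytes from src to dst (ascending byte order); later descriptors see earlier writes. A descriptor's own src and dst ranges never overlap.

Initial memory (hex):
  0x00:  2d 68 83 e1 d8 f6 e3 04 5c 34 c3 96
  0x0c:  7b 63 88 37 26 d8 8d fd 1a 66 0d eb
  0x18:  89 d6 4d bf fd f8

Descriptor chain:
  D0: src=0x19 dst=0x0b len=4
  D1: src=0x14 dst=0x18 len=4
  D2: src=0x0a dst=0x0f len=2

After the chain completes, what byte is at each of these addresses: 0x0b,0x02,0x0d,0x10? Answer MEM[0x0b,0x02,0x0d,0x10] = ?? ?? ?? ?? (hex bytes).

MEM[0x0b,0x02,0x0d,0x10] = d6 83 bf d6

[0] 0x19->0x0b len=4 : d6 4d bf fd
[1] 0x14->0x18 len=4 : 1a 66 0d eb
[2] 0x0a->0x0f len=2 : c3 d6
query mem[0x0b]=0xd6, mem[0x02]=0x83, mem[0x0d]=0xbf, mem[0x10]=0xd6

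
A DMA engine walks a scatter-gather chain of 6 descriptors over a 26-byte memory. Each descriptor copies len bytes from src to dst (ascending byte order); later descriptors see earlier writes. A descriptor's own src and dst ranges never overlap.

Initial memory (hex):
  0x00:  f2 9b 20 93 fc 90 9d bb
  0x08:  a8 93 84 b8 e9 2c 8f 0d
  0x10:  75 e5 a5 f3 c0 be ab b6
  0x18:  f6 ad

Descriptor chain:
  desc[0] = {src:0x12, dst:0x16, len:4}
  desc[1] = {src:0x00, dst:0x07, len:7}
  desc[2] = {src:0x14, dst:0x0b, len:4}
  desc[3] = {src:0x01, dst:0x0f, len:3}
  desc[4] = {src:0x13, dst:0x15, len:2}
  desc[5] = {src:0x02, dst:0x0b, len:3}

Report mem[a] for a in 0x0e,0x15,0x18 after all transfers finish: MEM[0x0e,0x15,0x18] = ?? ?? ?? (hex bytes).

D0: mem[0x16..0x19] <- [a5 f3 c0 be]
D1: mem[0x07..0x0d] <- [f2 9b 20 93 fc 90 9d]
D2: mem[0x0b..0x0e] <- [c0 be a5 f3]
D3: mem[0x0f..0x11] <- [9b 20 93]
D4: mem[0x15..0x16] <- [f3 c0]
D5: mem[0x0b..0x0d] <- [20 93 fc]
query mem[0x0e]=0xf3, mem[0x15]=0xf3, mem[0x18]=0xc0

MEM[0x0e,0x15,0x18] = f3 f3 c0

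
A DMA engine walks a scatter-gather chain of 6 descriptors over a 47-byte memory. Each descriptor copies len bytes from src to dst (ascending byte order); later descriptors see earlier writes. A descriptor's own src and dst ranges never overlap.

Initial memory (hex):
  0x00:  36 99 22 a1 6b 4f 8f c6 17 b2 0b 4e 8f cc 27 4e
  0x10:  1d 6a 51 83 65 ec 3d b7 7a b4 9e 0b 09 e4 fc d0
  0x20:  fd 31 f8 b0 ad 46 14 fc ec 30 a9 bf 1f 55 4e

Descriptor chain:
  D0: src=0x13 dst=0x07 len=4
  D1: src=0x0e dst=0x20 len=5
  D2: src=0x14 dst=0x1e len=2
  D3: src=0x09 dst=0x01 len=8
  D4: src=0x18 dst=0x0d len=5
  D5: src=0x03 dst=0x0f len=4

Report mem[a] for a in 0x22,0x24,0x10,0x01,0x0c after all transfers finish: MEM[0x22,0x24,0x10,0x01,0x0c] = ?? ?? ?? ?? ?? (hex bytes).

  after D0: wrote 4B at 0x07 = 8365ec3d
  after D1: wrote 5B at 0x20 = 274e1d6a51
  after D2: wrote 2B at 0x1e = 65ec
  after D3: wrote 8B at 0x01 = ec3d4e8fcc274e1d
  after D4: wrote 5B at 0x0d = 7ab49e0b09
  after D5: wrote 4B at 0x0f = 4e8fcc27
query mem[0x22]=0x1d, mem[0x24]=0x51, mem[0x10]=0x8f, mem[0x01]=0xec, mem[0x0c]=0x8f

MEM[0x22,0x24,0x10,0x01,0x0c] = 1d 51 8f ec 8f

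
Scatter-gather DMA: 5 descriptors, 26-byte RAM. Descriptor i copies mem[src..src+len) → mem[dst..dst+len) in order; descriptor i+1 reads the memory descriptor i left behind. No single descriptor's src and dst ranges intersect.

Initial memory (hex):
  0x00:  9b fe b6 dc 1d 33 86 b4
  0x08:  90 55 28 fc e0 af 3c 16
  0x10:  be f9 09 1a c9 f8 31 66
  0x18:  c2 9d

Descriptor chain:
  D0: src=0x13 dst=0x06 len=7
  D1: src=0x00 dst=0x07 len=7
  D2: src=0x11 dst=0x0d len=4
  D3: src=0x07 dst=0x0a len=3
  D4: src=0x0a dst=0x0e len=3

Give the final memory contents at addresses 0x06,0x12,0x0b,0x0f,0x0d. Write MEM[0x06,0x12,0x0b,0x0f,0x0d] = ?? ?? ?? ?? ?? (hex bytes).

  after D0: wrote 7B at 0x06 = 1ac9f83166c29d
  after D1: wrote 7B at 0x07 = 9bfeb6dc1d331a
  after D2: wrote 4B at 0x0d = f9091ac9
  after D3: wrote 3B at 0x0a = 9bfeb6
  after D4: wrote 3B at 0x0e = 9bfeb6
query mem[0x06]=0x1a, mem[0x12]=0x09, mem[0x0b]=0xfe, mem[0x0f]=0xfe, mem[0x0d]=0xf9

MEM[0x06,0x12,0x0b,0x0f,0x0d] = 1a 09 fe fe f9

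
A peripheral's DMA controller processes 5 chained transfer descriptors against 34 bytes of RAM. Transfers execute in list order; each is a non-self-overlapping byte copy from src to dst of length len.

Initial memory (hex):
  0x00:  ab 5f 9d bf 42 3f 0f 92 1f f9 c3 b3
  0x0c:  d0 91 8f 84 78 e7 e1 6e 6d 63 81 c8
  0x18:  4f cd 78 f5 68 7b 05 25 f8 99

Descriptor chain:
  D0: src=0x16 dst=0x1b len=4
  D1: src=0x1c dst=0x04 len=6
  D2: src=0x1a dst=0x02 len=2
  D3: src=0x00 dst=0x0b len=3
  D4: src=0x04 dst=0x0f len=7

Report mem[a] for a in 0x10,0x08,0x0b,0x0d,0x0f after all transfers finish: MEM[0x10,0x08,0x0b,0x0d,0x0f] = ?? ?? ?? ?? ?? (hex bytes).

MEM[0x10,0x08,0x0b,0x0d,0x0f] = 4f f8 ab 78 c8

  after D0: wrote 4B at 0x1b = 81c84fcd
  after D1: wrote 6B at 0x04 = c84fcd25f899
  after D2: wrote 2B at 0x02 = 7881
  after D3: wrote 3B at 0x0b = ab5f78
  after D4: wrote 7B at 0x0f = c84fcd25f899c3
query mem[0x10]=0x4f, mem[0x08]=0xf8, mem[0x0b]=0xab, mem[0x0d]=0x78, mem[0x0f]=0xc8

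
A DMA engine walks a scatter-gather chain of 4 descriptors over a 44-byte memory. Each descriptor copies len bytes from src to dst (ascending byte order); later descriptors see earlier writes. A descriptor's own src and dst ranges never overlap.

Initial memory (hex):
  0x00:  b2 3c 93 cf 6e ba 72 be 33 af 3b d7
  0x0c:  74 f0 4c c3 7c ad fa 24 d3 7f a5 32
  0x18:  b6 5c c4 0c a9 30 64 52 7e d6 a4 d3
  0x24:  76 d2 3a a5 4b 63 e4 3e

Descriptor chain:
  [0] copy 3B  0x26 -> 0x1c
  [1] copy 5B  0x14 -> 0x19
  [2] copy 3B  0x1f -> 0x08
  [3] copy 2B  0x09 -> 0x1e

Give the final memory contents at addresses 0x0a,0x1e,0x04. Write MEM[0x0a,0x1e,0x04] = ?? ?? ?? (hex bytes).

#0 dst[0x1c+3] := {0x3a,0xa5,0x4b}
#1 dst[0x19+5] := {0xd3,0x7f,0xa5,0x32,0xb6}
#2 dst[0x08+3] := {0x52,0x7e,0xd6}
#3 dst[0x1e+2] := {0x7e,0xd6}
query mem[0x0a]=0xd6, mem[0x1e]=0x7e, mem[0x04]=0x6e

MEM[0x0a,0x1e,0x04] = d6 7e 6e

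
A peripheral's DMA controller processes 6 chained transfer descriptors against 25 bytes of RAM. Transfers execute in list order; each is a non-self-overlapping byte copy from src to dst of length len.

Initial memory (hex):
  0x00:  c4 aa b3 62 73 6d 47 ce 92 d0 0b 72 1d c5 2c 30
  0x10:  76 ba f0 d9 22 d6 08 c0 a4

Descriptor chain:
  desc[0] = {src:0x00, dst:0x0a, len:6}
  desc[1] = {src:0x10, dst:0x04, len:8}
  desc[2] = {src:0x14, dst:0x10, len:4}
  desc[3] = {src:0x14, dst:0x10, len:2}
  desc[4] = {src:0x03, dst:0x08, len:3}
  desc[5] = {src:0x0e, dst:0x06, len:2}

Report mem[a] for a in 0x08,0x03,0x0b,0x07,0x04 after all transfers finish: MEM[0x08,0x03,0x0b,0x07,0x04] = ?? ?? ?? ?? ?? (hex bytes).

MEM[0x08,0x03,0x0b,0x07,0x04] = 62 62 c0 6d 76

#0 dst[0x0a+6] := {0xc4,0xaa,0xb3,0x62,0x73,0x6d}
#1 dst[0x04+8] := {0x76,0xba,0xf0,0xd9,0x22,0xd6,0x08,0xc0}
#2 dst[0x10+4] := {0x22,0xd6,0x08,0xc0}
#3 dst[0x10+2] := {0x22,0xd6}
#4 dst[0x08+3] := {0x62,0x76,0xba}
#5 dst[0x06+2] := {0x73,0x6d}
query mem[0x08]=0x62, mem[0x03]=0x62, mem[0x0b]=0xc0, mem[0x07]=0x6d, mem[0x04]=0x76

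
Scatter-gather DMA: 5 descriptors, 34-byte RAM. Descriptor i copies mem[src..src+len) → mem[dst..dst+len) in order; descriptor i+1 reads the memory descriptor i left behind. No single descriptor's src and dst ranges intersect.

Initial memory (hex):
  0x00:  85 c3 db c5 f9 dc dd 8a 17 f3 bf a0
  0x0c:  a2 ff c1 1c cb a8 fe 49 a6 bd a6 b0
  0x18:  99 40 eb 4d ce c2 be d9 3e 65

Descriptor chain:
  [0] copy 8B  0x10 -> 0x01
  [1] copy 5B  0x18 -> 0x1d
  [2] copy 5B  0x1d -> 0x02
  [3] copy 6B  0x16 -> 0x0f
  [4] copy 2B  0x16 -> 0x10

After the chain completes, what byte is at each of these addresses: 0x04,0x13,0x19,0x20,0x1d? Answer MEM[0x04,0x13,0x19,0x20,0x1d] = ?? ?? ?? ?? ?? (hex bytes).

MEM[0x04,0x13,0x19,0x20,0x1d] = eb eb 40 4d 99

  after D0: wrote 8B at 0x01 = cba8fe49a6bda6b0
  after D1: wrote 5B at 0x1d = 9940eb4dce
  after D2: wrote 5B at 0x02 = 9940eb4dce
  after D3: wrote 6B at 0x0f = a6b09940eb4d
  after D4: wrote 2B at 0x10 = a6b0
query mem[0x04]=0xeb, mem[0x13]=0xeb, mem[0x19]=0x40, mem[0x20]=0x4d, mem[0x1d]=0x99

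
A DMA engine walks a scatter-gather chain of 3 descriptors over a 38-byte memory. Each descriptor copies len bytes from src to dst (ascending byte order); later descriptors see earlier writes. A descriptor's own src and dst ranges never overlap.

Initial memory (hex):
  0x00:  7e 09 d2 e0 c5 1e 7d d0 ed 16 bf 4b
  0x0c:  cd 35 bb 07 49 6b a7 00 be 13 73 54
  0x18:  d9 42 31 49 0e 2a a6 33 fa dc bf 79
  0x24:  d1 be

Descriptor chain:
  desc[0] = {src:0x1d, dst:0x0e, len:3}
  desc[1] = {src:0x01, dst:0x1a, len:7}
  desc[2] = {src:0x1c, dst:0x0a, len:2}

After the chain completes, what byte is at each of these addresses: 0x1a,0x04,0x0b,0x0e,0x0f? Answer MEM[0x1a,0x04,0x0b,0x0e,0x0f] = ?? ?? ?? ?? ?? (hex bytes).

[0] 0x1d->0x0e len=3 : 2a a6 33
[1] 0x01->0x1a len=7 : 09 d2 e0 c5 1e 7d d0
[2] 0x1c->0x0a len=2 : e0 c5
query mem[0x1a]=0x09, mem[0x04]=0xc5, mem[0x0b]=0xc5, mem[0x0e]=0x2a, mem[0x0f]=0xa6

MEM[0x1a,0x04,0x0b,0x0e,0x0f] = 09 c5 c5 2a a6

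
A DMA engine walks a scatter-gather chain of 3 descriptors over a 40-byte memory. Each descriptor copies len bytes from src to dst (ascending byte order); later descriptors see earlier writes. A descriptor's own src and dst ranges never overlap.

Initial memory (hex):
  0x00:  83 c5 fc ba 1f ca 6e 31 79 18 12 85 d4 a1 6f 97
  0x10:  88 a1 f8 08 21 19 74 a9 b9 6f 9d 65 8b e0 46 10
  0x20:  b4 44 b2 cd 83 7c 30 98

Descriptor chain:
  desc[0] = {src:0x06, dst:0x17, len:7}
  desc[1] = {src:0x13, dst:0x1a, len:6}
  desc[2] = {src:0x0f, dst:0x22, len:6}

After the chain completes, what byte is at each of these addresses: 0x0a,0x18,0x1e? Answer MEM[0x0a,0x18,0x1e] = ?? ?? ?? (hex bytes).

[0] 0x06->0x17 len=7 : 6e 31 79 18 12 85 d4
[1] 0x13->0x1a len=6 : 08 21 19 74 6e 31
[2] 0x0f->0x22 len=6 : 97 88 a1 f8 08 21
query mem[0x0a]=0x12, mem[0x18]=0x31, mem[0x1e]=0x6e

MEM[0x0a,0x18,0x1e] = 12 31 6e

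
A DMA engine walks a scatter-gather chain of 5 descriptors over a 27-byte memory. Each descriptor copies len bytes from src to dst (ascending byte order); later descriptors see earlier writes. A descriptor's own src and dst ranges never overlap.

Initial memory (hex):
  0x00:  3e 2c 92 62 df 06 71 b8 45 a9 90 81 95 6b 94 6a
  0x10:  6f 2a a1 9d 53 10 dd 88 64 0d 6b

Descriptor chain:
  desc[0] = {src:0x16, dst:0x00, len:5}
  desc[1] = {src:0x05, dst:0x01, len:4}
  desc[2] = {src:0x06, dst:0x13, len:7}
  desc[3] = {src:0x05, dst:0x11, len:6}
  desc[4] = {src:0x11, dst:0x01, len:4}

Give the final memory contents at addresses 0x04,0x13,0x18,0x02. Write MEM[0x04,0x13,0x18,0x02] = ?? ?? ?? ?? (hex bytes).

MEM[0x04,0x13,0x18,0x02] = 45 b8 81 71

  after D0: wrote 5B at 0x00 = dd88640d6b
  after D1: wrote 4B at 0x01 = 0671b845
  after D2: wrote 7B at 0x13 = 71b845a9908195
  after D3: wrote 6B at 0x11 = 0671b845a990
  after D4: wrote 4B at 0x01 = 0671b845
query mem[0x04]=0x45, mem[0x13]=0xb8, mem[0x18]=0x81, mem[0x02]=0x71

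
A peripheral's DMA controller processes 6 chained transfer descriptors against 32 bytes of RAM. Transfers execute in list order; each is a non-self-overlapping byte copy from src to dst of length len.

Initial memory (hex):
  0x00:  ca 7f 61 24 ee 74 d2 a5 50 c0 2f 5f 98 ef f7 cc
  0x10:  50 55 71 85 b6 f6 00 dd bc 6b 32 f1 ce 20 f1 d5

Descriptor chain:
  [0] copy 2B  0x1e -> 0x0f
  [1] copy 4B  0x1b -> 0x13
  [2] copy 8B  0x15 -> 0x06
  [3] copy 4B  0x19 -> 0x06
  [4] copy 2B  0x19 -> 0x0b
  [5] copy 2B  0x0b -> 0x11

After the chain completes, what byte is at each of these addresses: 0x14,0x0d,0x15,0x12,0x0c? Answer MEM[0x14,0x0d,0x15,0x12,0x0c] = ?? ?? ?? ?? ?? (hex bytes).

D0: mem[0x0f..0x10] <- [f1 d5]
D1: mem[0x13..0x16] <- [f1 ce 20 f1]
D2: mem[0x06..0x0d] <- [20 f1 dd bc 6b 32 f1 ce]
D3: mem[0x06..0x09] <- [6b 32 f1 ce]
D4: mem[0x0b..0x0c] <- [6b 32]
D5: mem[0x11..0x12] <- [6b 32]
query mem[0x14]=0xce, mem[0x0d]=0xce, mem[0x15]=0x20, mem[0x12]=0x32, mem[0x0c]=0x32

MEM[0x14,0x0d,0x15,0x12,0x0c] = ce ce 20 32 32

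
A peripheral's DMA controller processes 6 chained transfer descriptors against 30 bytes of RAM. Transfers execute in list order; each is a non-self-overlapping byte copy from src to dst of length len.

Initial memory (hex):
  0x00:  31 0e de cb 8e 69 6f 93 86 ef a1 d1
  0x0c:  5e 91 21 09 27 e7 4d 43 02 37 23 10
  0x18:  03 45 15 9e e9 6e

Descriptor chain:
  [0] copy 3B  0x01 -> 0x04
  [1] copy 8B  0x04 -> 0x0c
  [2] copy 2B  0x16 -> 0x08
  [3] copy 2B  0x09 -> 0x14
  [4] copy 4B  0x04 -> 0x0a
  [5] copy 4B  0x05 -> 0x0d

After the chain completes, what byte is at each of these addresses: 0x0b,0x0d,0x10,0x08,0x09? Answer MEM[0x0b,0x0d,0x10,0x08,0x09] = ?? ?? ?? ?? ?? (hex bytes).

D0: mem[0x04..0x06] <- [0e de cb]
D1: mem[0x0c..0x13] <- [0e de cb 93 86 ef a1 d1]
D2: mem[0x08..0x09] <- [23 10]
D3: mem[0x14..0x15] <- [10 a1]
D4: mem[0x0a..0x0d] <- [0e de cb 93]
D5: mem[0x0d..0x10] <- [de cb 93 23]
query mem[0x0b]=0xde, mem[0x0d]=0xde, mem[0x10]=0x23, mem[0x08]=0x23, mem[0x09]=0x10

MEM[0x0b,0x0d,0x10,0x08,0x09] = de de 23 23 10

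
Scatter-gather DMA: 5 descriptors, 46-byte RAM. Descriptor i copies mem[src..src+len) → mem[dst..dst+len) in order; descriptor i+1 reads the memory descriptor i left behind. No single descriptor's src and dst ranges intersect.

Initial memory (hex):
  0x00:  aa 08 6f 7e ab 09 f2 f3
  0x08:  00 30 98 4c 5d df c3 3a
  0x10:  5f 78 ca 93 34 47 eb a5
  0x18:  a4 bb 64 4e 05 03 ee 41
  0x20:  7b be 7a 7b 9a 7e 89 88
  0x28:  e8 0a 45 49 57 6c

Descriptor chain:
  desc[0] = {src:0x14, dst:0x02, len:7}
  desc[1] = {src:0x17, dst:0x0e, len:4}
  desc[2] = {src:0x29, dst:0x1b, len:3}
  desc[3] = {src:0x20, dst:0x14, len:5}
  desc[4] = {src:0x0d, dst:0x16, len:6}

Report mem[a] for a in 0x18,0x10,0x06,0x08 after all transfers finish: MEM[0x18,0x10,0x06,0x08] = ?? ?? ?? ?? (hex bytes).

MEM[0x18,0x10,0x06,0x08] = a4 bb a4 64

#0 dst[0x02+7] := {0x34,0x47,0xeb,0xa5,0xa4,0xbb,0x64}
#1 dst[0x0e+4] := {0xa5,0xa4,0xbb,0x64}
#2 dst[0x1b+3] := {0x0a,0x45,0x49}
#3 dst[0x14+5] := {0x7b,0xbe,0x7a,0x7b,0x9a}
#4 dst[0x16+6] := {0xdf,0xa5,0xa4,0xbb,0x64,0xca}
query mem[0x18]=0xa4, mem[0x10]=0xbb, mem[0x06]=0xa4, mem[0x08]=0x64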